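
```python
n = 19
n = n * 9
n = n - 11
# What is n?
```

Answer: 160

Derivation:
Trace (tracking n):
n = 19  # -> n = 19
n = n * 9  # -> n = 171
n = n - 11  # -> n = 160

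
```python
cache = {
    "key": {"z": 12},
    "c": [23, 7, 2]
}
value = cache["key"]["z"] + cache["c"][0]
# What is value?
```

Trace (tracking value):
cache = {'key': {'z': 12}, 'c': [23, 7, 2]}  # -> cache = {'key': {'z': 12}, 'c': [23, 7, 2]}
value = cache['key']['z'] + cache['c'][0]  # -> value = 35

Answer: 35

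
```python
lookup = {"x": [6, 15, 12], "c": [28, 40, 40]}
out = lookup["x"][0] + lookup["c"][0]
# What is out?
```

Answer: 34

Derivation:
Trace (tracking out):
lookup = {'x': [6, 15, 12], 'c': [28, 40, 40]}  # -> lookup = {'x': [6, 15, 12], 'c': [28, 40, 40]}
out = lookup['x'][0] + lookup['c'][0]  # -> out = 34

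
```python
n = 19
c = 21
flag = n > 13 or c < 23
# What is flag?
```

Answer: True

Derivation:
Trace (tracking flag):
n = 19  # -> n = 19
c = 21  # -> c = 21
flag = n > 13 or c < 23  # -> flag = True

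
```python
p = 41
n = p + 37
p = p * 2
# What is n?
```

Trace (tracking n):
p = 41  # -> p = 41
n = p + 37  # -> n = 78
p = p * 2  # -> p = 82

Answer: 78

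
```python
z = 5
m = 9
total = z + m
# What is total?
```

Trace (tracking total):
z = 5  # -> z = 5
m = 9  # -> m = 9
total = z + m  # -> total = 14

Answer: 14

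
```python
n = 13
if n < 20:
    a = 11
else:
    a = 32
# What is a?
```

Trace (tracking a):
n = 13  # -> n = 13
if n < 20:  # condition is True
    a = 11  # -> a = 11

Answer: 11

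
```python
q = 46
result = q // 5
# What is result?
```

Trace (tracking result):
q = 46  # -> q = 46
result = q // 5  # -> result = 9

Answer: 9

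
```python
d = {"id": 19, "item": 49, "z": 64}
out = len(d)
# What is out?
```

Answer: 3

Derivation:
Trace (tracking out):
d = {'id': 19, 'item': 49, 'z': 64}  # -> d = {'id': 19, 'item': 49, 'z': 64}
out = len(d)  # -> out = 3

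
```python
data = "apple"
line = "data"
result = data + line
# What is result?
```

Trace (tracking result):
data = 'apple'  # -> data = 'apple'
line = 'data'  # -> line = 'data'
result = data + line  # -> result = 'appledata'

Answer: 'appledata'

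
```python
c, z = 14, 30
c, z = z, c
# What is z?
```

Answer: 14

Derivation:
Trace (tracking z):
c, z = (14, 30)  # -> c = 14, z = 30
c, z = (z, c)  # -> c = 30, z = 14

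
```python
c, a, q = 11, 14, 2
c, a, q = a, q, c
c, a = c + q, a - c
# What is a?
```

Trace (tracking a):
c, a, q = (11, 14, 2)  # -> c = 11, a = 14, q = 2
c, a, q = (a, q, c)  # -> c = 14, a = 2, q = 11
c, a = (c + q, a - c)  # -> c = 25, a = -12

Answer: -12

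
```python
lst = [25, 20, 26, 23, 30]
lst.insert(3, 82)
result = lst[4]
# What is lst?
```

Answer: [25, 20, 26, 82, 23, 30]

Derivation:
Trace (tracking lst):
lst = [25, 20, 26, 23, 30]  # -> lst = [25, 20, 26, 23, 30]
lst.insert(3, 82)  # -> lst = [25, 20, 26, 82, 23, 30]
result = lst[4]  # -> result = 23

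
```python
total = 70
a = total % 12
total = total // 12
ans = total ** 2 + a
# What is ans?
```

Answer: 35

Derivation:
Trace (tracking ans):
total = 70  # -> total = 70
a = total % 12  # -> a = 10
total = total // 12  # -> total = 5
ans = total ** 2 + a  # -> ans = 35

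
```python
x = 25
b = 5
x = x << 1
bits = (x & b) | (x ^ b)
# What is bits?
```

Answer: 55

Derivation:
Trace (tracking bits):
x = 25  # -> x = 25
b = 5  # -> b = 5
x = x << 1  # -> x = 50
bits = x & b | x ^ b  # -> bits = 55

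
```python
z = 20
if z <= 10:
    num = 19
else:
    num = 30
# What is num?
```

Answer: 30

Derivation:
Trace (tracking num):
z = 20  # -> z = 20
if z <= 10:  # condition is False
else:
    num = 30  # -> num = 30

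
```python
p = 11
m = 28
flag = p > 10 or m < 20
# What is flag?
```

Trace (tracking flag):
p = 11  # -> p = 11
m = 28  # -> m = 28
flag = p > 10 or m < 20  # -> flag = True

Answer: True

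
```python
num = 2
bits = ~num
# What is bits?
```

Answer: -3

Derivation:
Trace (tracking bits):
num = 2  # -> num = 2
bits = ~num  # -> bits = -3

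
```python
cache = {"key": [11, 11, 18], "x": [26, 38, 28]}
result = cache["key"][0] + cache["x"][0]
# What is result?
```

Answer: 37

Derivation:
Trace (tracking result):
cache = {'key': [11, 11, 18], 'x': [26, 38, 28]}  # -> cache = {'key': [11, 11, 18], 'x': [26, 38, 28]}
result = cache['key'][0] + cache['x'][0]  # -> result = 37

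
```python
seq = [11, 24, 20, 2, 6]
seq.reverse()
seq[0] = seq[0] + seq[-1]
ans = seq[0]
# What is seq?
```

Answer: [17, 2, 20, 24, 11]

Derivation:
Trace (tracking seq):
seq = [11, 24, 20, 2, 6]  # -> seq = [11, 24, 20, 2, 6]
seq.reverse()  # -> seq = [6, 2, 20, 24, 11]
seq[0] = seq[0] + seq[-1]  # -> seq = [17, 2, 20, 24, 11]
ans = seq[0]  # -> ans = 17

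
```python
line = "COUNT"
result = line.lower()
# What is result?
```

Answer: 'count'

Derivation:
Trace (tracking result):
line = 'COUNT'  # -> line = 'COUNT'
result = line.lower()  # -> result = 'count'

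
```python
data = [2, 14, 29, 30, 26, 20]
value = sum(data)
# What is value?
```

Trace (tracking value):
data = [2, 14, 29, 30, 26, 20]  # -> data = [2, 14, 29, 30, 26, 20]
value = sum(data)  # -> value = 121

Answer: 121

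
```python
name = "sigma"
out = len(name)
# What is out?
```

Answer: 5

Derivation:
Trace (tracking out):
name = 'sigma'  # -> name = 'sigma'
out = len(name)  # -> out = 5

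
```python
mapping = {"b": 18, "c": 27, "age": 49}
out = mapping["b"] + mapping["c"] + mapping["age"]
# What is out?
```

Trace (tracking out):
mapping = {'b': 18, 'c': 27, 'age': 49}  # -> mapping = {'b': 18, 'c': 27, 'age': 49}
out = mapping['b'] + mapping['c'] + mapping['age']  # -> out = 94

Answer: 94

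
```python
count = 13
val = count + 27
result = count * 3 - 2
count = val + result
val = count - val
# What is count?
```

Answer: 77

Derivation:
Trace (tracking count):
count = 13  # -> count = 13
val = count + 27  # -> val = 40
result = count * 3 - 2  # -> result = 37
count = val + result  # -> count = 77
val = count - val  # -> val = 37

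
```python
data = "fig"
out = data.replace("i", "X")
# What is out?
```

Answer: 'fXg'

Derivation:
Trace (tracking out):
data = 'fig'  # -> data = 'fig'
out = data.replace('i', 'X')  # -> out = 'fXg'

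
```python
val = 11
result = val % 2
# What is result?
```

Trace (tracking result):
val = 11  # -> val = 11
result = val % 2  # -> result = 1

Answer: 1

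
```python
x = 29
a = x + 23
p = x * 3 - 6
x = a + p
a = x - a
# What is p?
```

Trace (tracking p):
x = 29  # -> x = 29
a = x + 23  # -> a = 52
p = x * 3 - 6  # -> p = 81
x = a + p  # -> x = 133
a = x - a  # -> a = 81

Answer: 81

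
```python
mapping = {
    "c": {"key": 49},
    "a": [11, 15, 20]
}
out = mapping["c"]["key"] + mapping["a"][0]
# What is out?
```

Trace (tracking out):
mapping = {'c': {'key': 49}, 'a': [11, 15, 20]}  # -> mapping = {'c': {'key': 49}, 'a': [11, 15, 20]}
out = mapping['c']['key'] + mapping['a'][0]  # -> out = 60

Answer: 60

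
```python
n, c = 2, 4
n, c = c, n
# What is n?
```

Answer: 4

Derivation:
Trace (tracking n):
n, c = (2, 4)  # -> n = 2, c = 4
n, c = (c, n)  # -> n = 4, c = 2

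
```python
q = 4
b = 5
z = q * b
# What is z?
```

Answer: 20

Derivation:
Trace (tracking z):
q = 4  # -> q = 4
b = 5  # -> b = 5
z = q * b  # -> z = 20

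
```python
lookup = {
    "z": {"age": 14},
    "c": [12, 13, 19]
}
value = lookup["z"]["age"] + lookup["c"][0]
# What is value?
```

Answer: 26

Derivation:
Trace (tracking value):
lookup = {'z': {'age': 14}, 'c': [12, 13, 19]}  # -> lookup = {'z': {'age': 14}, 'c': [12, 13, 19]}
value = lookup['z']['age'] + lookup['c'][0]  # -> value = 26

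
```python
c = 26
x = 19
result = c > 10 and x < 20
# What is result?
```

Trace (tracking result):
c = 26  # -> c = 26
x = 19  # -> x = 19
result = c > 10 and x < 20  # -> result = True

Answer: True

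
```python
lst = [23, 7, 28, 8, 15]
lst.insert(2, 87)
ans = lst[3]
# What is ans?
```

Trace (tracking ans):
lst = [23, 7, 28, 8, 15]  # -> lst = [23, 7, 28, 8, 15]
lst.insert(2, 87)  # -> lst = [23, 7, 87, 28, 8, 15]
ans = lst[3]  # -> ans = 28

Answer: 28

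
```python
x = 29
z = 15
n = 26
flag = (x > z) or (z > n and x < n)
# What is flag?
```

Trace (tracking flag):
x = 29  # -> x = 29
z = 15  # -> z = 15
n = 26  # -> n = 26
flag = x > z or (z > n and x < n)  # -> flag = True

Answer: True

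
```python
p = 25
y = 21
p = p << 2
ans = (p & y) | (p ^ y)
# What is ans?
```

Answer: 117

Derivation:
Trace (tracking ans):
p = 25  # -> p = 25
y = 21  # -> y = 21
p = p << 2  # -> p = 100
ans = p & y | p ^ y  # -> ans = 117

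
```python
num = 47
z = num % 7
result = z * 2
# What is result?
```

Trace (tracking result):
num = 47  # -> num = 47
z = num % 7  # -> z = 5
result = z * 2  # -> result = 10

Answer: 10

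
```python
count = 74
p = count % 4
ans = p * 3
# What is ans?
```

Trace (tracking ans):
count = 74  # -> count = 74
p = count % 4  # -> p = 2
ans = p * 3  # -> ans = 6

Answer: 6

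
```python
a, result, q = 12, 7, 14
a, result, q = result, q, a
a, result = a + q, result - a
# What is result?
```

Answer: 7

Derivation:
Trace (tracking result):
a, result, q = (12, 7, 14)  # -> a = 12, result = 7, q = 14
a, result, q = (result, q, a)  # -> a = 7, result = 14, q = 12
a, result = (a + q, result - a)  # -> a = 19, result = 7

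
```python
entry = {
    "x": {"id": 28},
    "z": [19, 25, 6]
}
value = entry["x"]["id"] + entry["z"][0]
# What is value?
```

Trace (tracking value):
entry = {'x': {'id': 28}, 'z': [19, 25, 6]}  # -> entry = {'x': {'id': 28}, 'z': [19, 25, 6]}
value = entry['x']['id'] + entry['z'][0]  # -> value = 47

Answer: 47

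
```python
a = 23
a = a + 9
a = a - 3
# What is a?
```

Trace (tracking a):
a = 23  # -> a = 23
a = a + 9  # -> a = 32
a = a - 3  # -> a = 29

Answer: 29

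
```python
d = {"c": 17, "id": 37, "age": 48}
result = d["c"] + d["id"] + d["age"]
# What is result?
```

Trace (tracking result):
d = {'c': 17, 'id': 37, 'age': 48}  # -> d = {'c': 17, 'id': 37, 'age': 48}
result = d['c'] + d['id'] + d['age']  # -> result = 102

Answer: 102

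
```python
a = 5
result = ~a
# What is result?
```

Trace (tracking result):
a = 5  # -> a = 5
result = ~a  # -> result = -6

Answer: -6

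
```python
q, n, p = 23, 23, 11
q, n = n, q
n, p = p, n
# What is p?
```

Answer: 23

Derivation:
Trace (tracking p):
q, n, p = (23, 23, 11)  # -> q = 23, n = 23, p = 11
q, n = (n, q)  # -> q = 23, n = 23
n, p = (p, n)  # -> n = 11, p = 23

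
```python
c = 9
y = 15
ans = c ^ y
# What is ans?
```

Trace (tracking ans):
c = 9  # -> c = 9
y = 15  # -> y = 15
ans = c ^ y  # -> ans = 6

Answer: 6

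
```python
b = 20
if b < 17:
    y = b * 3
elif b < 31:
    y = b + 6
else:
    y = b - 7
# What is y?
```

Trace (tracking y):
b = 20  # -> b = 20
if b < 17:  # condition is False
elif b < 31:  # condition is True
    y = b + 6  # -> y = 26

Answer: 26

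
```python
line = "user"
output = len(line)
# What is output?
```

Trace (tracking output):
line = 'user'  # -> line = 'user'
output = len(line)  # -> output = 4

Answer: 4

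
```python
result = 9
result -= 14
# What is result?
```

Answer: -5

Derivation:
Trace (tracking result):
result = 9  # -> result = 9
result -= 14  # -> result = -5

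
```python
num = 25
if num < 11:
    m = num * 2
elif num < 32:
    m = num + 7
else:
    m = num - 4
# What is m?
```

Trace (tracking m):
num = 25  # -> num = 25
if num < 11:  # condition is False
elif num < 32:  # condition is True
    m = num + 7  # -> m = 32

Answer: 32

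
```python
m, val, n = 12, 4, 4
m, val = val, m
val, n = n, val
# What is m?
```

Trace (tracking m):
m, val, n = (12, 4, 4)  # -> m = 12, val = 4, n = 4
m, val = (val, m)  # -> m = 4, val = 12
val, n = (n, val)  # -> val = 4, n = 12

Answer: 4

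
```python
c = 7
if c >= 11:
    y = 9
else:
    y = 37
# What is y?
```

Answer: 37

Derivation:
Trace (tracking y):
c = 7  # -> c = 7
if c >= 11:  # condition is False
else:
    y = 37  # -> y = 37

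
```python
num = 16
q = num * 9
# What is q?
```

Answer: 144

Derivation:
Trace (tracking q):
num = 16  # -> num = 16
q = num * 9  # -> q = 144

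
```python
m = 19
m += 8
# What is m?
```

Answer: 27

Derivation:
Trace (tracking m):
m = 19  # -> m = 19
m += 8  # -> m = 27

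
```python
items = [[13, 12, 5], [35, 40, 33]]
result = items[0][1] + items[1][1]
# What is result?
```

Trace (tracking result):
items = [[13, 12, 5], [35, 40, 33]]  # -> items = [[13, 12, 5], [35, 40, 33]]
result = items[0][1] + items[1][1]  # -> result = 52

Answer: 52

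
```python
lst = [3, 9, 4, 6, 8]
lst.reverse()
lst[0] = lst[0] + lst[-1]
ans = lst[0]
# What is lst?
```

Answer: [11, 6, 4, 9, 3]

Derivation:
Trace (tracking lst):
lst = [3, 9, 4, 6, 8]  # -> lst = [3, 9, 4, 6, 8]
lst.reverse()  # -> lst = [8, 6, 4, 9, 3]
lst[0] = lst[0] + lst[-1]  # -> lst = [11, 6, 4, 9, 3]
ans = lst[0]  # -> ans = 11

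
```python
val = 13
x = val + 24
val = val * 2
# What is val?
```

Answer: 26

Derivation:
Trace (tracking val):
val = 13  # -> val = 13
x = val + 24  # -> x = 37
val = val * 2  # -> val = 26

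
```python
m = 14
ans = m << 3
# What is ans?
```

Answer: 112

Derivation:
Trace (tracking ans):
m = 14  # -> m = 14
ans = m << 3  # -> ans = 112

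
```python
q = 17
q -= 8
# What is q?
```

Answer: 9

Derivation:
Trace (tracking q):
q = 17  # -> q = 17
q -= 8  # -> q = 9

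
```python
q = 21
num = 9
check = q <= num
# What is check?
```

Answer: False

Derivation:
Trace (tracking check):
q = 21  # -> q = 21
num = 9  # -> num = 9
check = q <= num  # -> check = False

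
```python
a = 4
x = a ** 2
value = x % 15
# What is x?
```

Answer: 16

Derivation:
Trace (tracking x):
a = 4  # -> a = 4
x = a ** 2  # -> x = 16
value = x % 15  # -> value = 1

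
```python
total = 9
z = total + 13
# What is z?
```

Trace (tracking z):
total = 9  # -> total = 9
z = total + 13  # -> z = 22

Answer: 22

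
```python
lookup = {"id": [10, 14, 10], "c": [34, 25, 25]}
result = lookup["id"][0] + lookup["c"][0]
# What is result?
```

Answer: 44

Derivation:
Trace (tracking result):
lookup = {'id': [10, 14, 10], 'c': [34, 25, 25]}  # -> lookup = {'id': [10, 14, 10], 'c': [34, 25, 25]}
result = lookup['id'][0] + lookup['c'][0]  # -> result = 44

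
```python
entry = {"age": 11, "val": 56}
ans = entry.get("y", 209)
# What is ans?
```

Trace (tracking ans):
entry = {'age': 11, 'val': 56}  # -> entry = {'age': 11, 'val': 56}
ans = entry.get('y', 209)  # -> ans = 209

Answer: 209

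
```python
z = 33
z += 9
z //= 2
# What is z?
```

Trace (tracking z):
z = 33  # -> z = 33
z += 9  # -> z = 42
z //= 2  # -> z = 21

Answer: 21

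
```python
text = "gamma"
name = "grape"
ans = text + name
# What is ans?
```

Trace (tracking ans):
text = 'gamma'  # -> text = 'gamma'
name = 'grape'  # -> name = 'grape'
ans = text + name  # -> ans = 'gammagrape'

Answer: 'gammagrape'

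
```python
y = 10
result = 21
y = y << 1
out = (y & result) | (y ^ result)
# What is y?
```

Trace (tracking y):
y = 10  # -> y = 10
result = 21  # -> result = 21
y = y << 1  # -> y = 20
out = y & result | y ^ result  # -> out = 21

Answer: 20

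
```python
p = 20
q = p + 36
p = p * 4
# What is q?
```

Answer: 56

Derivation:
Trace (tracking q):
p = 20  # -> p = 20
q = p + 36  # -> q = 56
p = p * 4  # -> p = 80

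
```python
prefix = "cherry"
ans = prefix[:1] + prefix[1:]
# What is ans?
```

Answer: 'cherry'

Derivation:
Trace (tracking ans):
prefix = 'cherry'  # -> prefix = 'cherry'
ans = prefix[:1] + prefix[1:]  # -> ans = 'cherry'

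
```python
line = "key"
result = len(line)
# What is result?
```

Trace (tracking result):
line = 'key'  # -> line = 'key'
result = len(line)  # -> result = 3

Answer: 3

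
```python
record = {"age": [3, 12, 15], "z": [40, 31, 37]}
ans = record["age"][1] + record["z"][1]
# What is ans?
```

Answer: 43

Derivation:
Trace (tracking ans):
record = {'age': [3, 12, 15], 'z': [40, 31, 37]}  # -> record = {'age': [3, 12, 15], 'z': [40, 31, 37]}
ans = record['age'][1] + record['z'][1]  # -> ans = 43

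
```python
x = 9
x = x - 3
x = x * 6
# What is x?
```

Trace (tracking x):
x = 9  # -> x = 9
x = x - 3  # -> x = 6
x = x * 6  # -> x = 36

Answer: 36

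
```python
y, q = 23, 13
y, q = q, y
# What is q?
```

Trace (tracking q):
y, q = (23, 13)  # -> y = 23, q = 13
y, q = (q, y)  # -> y = 13, q = 23

Answer: 23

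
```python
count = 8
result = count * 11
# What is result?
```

Trace (tracking result):
count = 8  # -> count = 8
result = count * 11  # -> result = 88

Answer: 88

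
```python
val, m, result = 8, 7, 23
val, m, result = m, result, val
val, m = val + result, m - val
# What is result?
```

Trace (tracking result):
val, m, result = (8, 7, 23)  # -> val = 8, m = 7, result = 23
val, m, result = (m, result, val)  # -> val = 7, m = 23, result = 8
val, m = (val + result, m - val)  # -> val = 15, m = 16

Answer: 8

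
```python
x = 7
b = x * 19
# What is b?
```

Trace (tracking b):
x = 7  # -> x = 7
b = x * 19  # -> b = 133

Answer: 133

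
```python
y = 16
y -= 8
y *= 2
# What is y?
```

Answer: 16

Derivation:
Trace (tracking y):
y = 16  # -> y = 16
y -= 8  # -> y = 8
y *= 2  # -> y = 16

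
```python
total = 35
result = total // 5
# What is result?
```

Trace (tracking result):
total = 35  # -> total = 35
result = total // 5  # -> result = 7

Answer: 7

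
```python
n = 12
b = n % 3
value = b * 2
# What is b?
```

Answer: 0

Derivation:
Trace (tracking b):
n = 12  # -> n = 12
b = n % 3  # -> b = 0
value = b * 2  # -> value = 0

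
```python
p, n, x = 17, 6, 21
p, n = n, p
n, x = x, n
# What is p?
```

Answer: 6

Derivation:
Trace (tracking p):
p, n, x = (17, 6, 21)  # -> p = 17, n = 6, x = 21
p, n = (n, p)  # -> p = 6, n = 17
n, x = (x, n)  # -> n = 21, x = 17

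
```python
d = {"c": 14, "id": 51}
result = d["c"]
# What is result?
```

Trace (tracking result):
d = {'c': 14, 'id': 51}  # -> d = {'c': 14, 'id': 51}
result = d['c']  # -> result = 14

Answer: 14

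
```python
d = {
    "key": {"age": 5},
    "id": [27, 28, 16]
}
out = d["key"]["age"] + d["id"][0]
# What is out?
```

Trace (tracking out):
d = {'key': {'age': 5}, 'id': [27, 28, 16]}  # -> d = {'key': {'age': 5}, 'id': [27, 28, 16]}
out = d['key']['age'] + d['id'][0]  # -> out = 32

Answer: 32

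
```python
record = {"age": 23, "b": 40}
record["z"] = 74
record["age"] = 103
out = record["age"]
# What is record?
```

Answer: {'age': 103, 'b': 40, 'z': 74}

Derivation:
Trace (tracking record):
record = {'age': 23, 'b': 40}  # -> record = {'age': 23, 'b': 40}
record['z'] = 74  # -> record = {'age': 23, 'b': 40, 'z': 74}
record['age'] = 103  # -> record = {'age': 103, 'b': 40, 'z': 74}
out = record['age']  # -> out = 103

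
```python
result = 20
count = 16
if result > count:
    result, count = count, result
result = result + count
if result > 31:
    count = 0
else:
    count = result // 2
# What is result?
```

Answer: 36

Derivation:
Trace (tracking result):
result = 20  # -> result = 20
count = 16  # -> count = 16
if result > count:  # condition is True
    result, count = (count, result)  # -> result = 16, count = 20
result = result + count  # -> result = 36
if result > 31:  # condition is True
    count = 0  # -> count = 0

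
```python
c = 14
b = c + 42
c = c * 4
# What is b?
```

Trace (tracking b):
c = 14  # -> c = 14
b = c + 42  # -> b = 56
c = c * 4  # -> c = 56

Answer: 56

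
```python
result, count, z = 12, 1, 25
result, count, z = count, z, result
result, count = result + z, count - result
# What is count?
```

Trace (tracking count):
result, count, z = (12, 1, 25)  # -> result = 12, count = 1, z = 25
result, count, z = (count, z, result)  # -> result = 1, count = 25, z = 12
result, count = (result + z, count - result)  # -> result = 13, count = 24

Answer: 24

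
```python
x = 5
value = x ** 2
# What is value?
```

Answer: 25

Derivation:
Trace (tracking value):
x = 5  # -> x = 5
value = x ** 2  # -> value = 25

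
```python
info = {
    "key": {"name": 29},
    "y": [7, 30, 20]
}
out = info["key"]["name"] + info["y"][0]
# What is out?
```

Trace (tracking out):
info = {'key': {'name': 29}, 'y': [7, 30, 20]}  # -> info = {'key': {'name': 29}, 'y': [7, 30, 20]}
out = info['key']['name'] + info['y'][0]  # -> out = 36

Answer: 36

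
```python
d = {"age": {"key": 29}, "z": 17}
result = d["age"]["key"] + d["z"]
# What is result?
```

Answer: 46

Derivation:
Trace (tracking result):
d = {'age': {'key': 29}, 'z': 17}  # -> d = {'age': {'key': 29}, 'z': 17}
result = d['age']['key'] + d['z']  # -> result = 46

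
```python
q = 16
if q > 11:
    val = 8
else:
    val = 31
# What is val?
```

Answer: 8

Derivation:
Trace (tracking val):
q = 16  # -> q = 16
if q > 11:  # condition is True
    val = 8  # -> val = 8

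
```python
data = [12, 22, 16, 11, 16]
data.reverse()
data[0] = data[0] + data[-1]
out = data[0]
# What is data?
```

Trace (tracking data):
data = [12, 22, 16, 11, 16]  # -> data = [12, 22, 16, 11, 16]
data.reverse()  # -> data = [16, 11, 16, 22, 12]
data[0] = data[0] + data[-1]  # -> data = [28, 11, 16, 22, 12]
out = data[0]  # -> out = 28

Answer: [28, 11, 16, 22, 12]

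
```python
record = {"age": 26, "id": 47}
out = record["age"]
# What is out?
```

Trace (tracking out):
record = {'age': 26, 'id': 47}  # -> record = {'age': 26, 'id': 47}
out = record['age']  # -> out = 26

Answer: 26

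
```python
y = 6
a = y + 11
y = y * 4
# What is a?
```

Answer: 17

Derivation:
Trace (tracking a):
y = 6  # -> y = 6
a = y + 11  # -> a = 17
y = y * 4  # -> y = 24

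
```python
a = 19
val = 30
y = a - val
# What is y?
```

Answer: -11

Derivation:
Trace (tracking y):
a = 19  # -> a = 19
val = 30  # -> val = 30
y = a - val  # -> y = -11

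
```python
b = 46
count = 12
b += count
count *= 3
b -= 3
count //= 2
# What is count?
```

Answer: 18

Derivation:
Trace (tracking count):
b = 46  # -> b = 46
count = 12  # -> count = 12
b += count  # -> b = 58
count *= 3  # -> count = 36
b -= 3  # -> b = 55
count //= 2  # -> count = 18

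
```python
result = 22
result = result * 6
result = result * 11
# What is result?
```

Answer: 1452

Derivation:
Trace (tracking result):
result = 22  # -> result = 22
result = result * 6  # -> result = 132
result = result * 11  # -> result = 1452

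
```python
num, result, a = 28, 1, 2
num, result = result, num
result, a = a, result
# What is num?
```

Answer: 1

Derivation:
Trace (tracking num):
num, result, a = (28, 1, 2)  # -> num = 28, result = 1, a = 2
num, result = (result, num)  # -> num = 1, result = 28
result, a = (a, result)  # -> result = 2, a = 28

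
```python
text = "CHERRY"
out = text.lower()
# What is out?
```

Answer: 'cherry'

Derivation:
Trace (tracking out):
text = 'CHERRY'  # -> text = 'CHERRY'
out = text.lower()  # -> out = 'cherry'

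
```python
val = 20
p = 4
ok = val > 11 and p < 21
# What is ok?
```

Answer: True

Derivation:
Trace (tracking ok):
val = 20  # -> val = 20
p = 4  # -> p = 4
ok = val > 11 and p < 21  # -> ok = True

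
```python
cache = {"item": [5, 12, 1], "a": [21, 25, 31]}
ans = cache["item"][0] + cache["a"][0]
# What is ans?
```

Trace (tracking ans):
cache = {'item': [5, 12, 1], 'a': [21, 25, 31]}  # -> cache = {'item': [5, 12, 1], 'a': [21, 25, 31]}
ans = cache['item'][0] + cache['a'][0]  # -> ans = 26

Answer: 26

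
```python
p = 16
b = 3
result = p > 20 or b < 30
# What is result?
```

Answer: True

Derivation:
Trace (tracking result):
p = 16  # -> p = 16
b = 3  # -> b = 3
result = p > 20 or b < 30  # -> result = True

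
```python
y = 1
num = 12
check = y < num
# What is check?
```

Trace (tracking check):
y = 1  # -> y = 1
num = 12  # -> num = 12
check = y < num  # -> check = True

Answer: True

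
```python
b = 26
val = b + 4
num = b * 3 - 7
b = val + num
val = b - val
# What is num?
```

Trace (tracking num):
b = 26  # -> b = 26
val = b + 4  # -> val = 30
num = b * 3 - 7  # -> num = 71
b = val + num  # -> b = 101
val = b - val  # -> val = 71

Answer: 71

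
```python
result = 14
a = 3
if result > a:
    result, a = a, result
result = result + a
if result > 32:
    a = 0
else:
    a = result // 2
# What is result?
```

Answer: 17

Derivation:
Trace (tracking result):
result = 14  # -> result = 14
a = 3  # -> a = 3
if result > a:  # condition is True
    result, a = (a, result)  # -> result = 3, a = 14
result = result + a  # -> result = 17
if result > 32:  # condition is False
else:
    a = result // 2  # -> a = 8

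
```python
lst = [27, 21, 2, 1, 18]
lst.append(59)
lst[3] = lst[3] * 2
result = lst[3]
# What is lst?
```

Trace (tracking lst):
lst = [27, 21, 2, 1, 18]  # -> lst = [27, 21, 2, 1, 18]
lst.append(59)  # -> lst = [27, 21, 2, 1, 18, 59]
lst[3] = lst[3] * 2  # -> lst = [27, 21, 2, 2, 18, 59]
result = lst[3]  # -> result = 2

Answer: [27, 21, 2, 2, 18, 59]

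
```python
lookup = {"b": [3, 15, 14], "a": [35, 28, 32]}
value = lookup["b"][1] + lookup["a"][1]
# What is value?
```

Trace (tracking value):
lookup = {'b': [3, 15, 14], 'a': [35, 28, 32]}  # -> lookup = {'b': [3, 15, 14], 'a': [35, 28, 32]}
value = lookup['b'][1] + lookup['a'][1]  # -> value = 43

Answer: 43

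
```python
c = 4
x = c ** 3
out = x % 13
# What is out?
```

Answer: 12

Derivation:
Trace (tracking out):
c = 4  # -> c = 4
x = c ** 3  # -> x = 64
out = x % 13  # -> out = 12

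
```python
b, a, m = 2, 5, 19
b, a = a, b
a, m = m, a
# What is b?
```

Answer: 5

Derivation:
Trace (tracking b):
b, a, m = (2, 5, 19)  # -> b = 2, a = 5, m = 19
b, a = (a, b)  # -> b = 5, a = 2
a, m = (m, a)  # -> a = 19, m = 2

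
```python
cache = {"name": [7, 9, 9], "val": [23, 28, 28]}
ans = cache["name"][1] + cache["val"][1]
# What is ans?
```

Trace (tracking ans):
cache = {'name': [7, 9, 9], 'val': [23, 28, 28]}  # -> cache = {'name': [7, 9, 9], 'val': [23, 28, 28]}
ans = cache['name'][1] + cache['val'][1]  # -> ans = 37

Answer: 37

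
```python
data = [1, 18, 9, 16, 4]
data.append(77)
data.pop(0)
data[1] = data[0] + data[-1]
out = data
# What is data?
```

Answer: [18, 95, 16, 4, 77]

Derivation:
Trace (tracking data):
data = [1, 18, 9, 16, 4]  # -> data = [1, 18, 9, 16, 4]
data.append(77)  # -> data = [1, 18, 9, 16, 4, 77]
data.pop(0)  # -> data = [18, 9, 16, 4, 77]
data[1] = data[0] + data[-1]  # -> data = [18, 95, 16, 4, 77]
out = data  # -> out = [18, 95, 16, 4, 77]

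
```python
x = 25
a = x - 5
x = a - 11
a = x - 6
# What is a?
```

Answer: 3

Derivation:
Trace (tracking a):
x = 25  # -> x = 25
a = x - 5  # -> a = 20
x = a - 11  # -> x = 9
a = x - 6  # -> a = 3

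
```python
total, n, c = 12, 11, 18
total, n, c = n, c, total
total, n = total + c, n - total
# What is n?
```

Trace (tracking n):
total, n, c = (12, 11, 18)  # -> total = 12, n = 11, c = 18
total, n, c = (n, c, total)  # -> total = 11, n = 18, c = 12
total, n = (total + c, n - total)  # -> total = 23, n = 7

Answer: 7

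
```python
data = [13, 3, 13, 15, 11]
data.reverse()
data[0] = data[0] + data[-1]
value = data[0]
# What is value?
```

Answer: 24

Derivation:
Trace (tracking value):
data = [13, 3, 13, 15, 11]  # -> data = [13, 3, 13, 15, 11]
data.reverse()  # -> data = [11, 15, 13, 3, 13]
data[0] = data[0] + data[-1]  # -> data = [24, 15, 13, 3, 13]
value = data[0]  # -> value = 24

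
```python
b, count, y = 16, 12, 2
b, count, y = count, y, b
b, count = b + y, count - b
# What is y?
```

Answer: 16

Derivation:
Trace (tracking y):
b, count, y = (16, 12, 2)  # -> b = 16, count = 12, y = 2
b, count, y = (count, y, b)  # -> b = 12, count = 2, y = 16
b, count = (b + y, count - b)  # -> b = 28, count = -10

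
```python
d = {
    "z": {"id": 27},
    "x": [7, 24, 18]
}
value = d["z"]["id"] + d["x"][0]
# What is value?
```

Trace (tracking value):
d = {'z': {'id': 27}, 'x': [7, 24, 18]}  # -> d = {'z': {'id': 27}, 'x': [7, 24, 18]}
value = d['z']['id'] + d['x'][0]  # -> value = 34

Answer: 34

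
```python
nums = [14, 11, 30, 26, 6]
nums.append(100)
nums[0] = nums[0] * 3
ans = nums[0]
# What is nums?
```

Trace (tracking nums):
nums = [14, 11, 30, 26, 6]  # -> nums = [14, 11, 30, 26, 6]
nums.append(100)  # -> nums = [14, 11, 30, 26, 6, 100]
nums[0] = nums[0] * 3  # -> nums = [42, 11, 30, 26, 6, 100]
ans = nums[0]  # -> ans = 42

Answer: [42, 11, 30, 26, 6, 100]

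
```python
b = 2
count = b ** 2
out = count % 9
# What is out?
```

Answer: 4

Derivation:
Trace (tracking out):
b = 2  # -> b = 2
count = b ** 2  # -> count = 4
out = count % 9  # -> out = 4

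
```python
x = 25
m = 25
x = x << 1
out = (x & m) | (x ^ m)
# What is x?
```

Answer: 50

Derivation:
Trace (tracking x):
x = 25  # -> x = 25
m = 25  # -> m = 25
x = x << 1  # -> x = 50
out = x & m | x ^ m  # -> out = 59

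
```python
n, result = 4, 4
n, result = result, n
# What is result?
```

Trace (tracking result):
n, result = (4, 4)  # -> n = 4, result = 4
n, result = (result, n)  # -> n = 4, result = 4

Answer: 4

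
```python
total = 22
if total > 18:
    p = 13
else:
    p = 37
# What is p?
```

Answer: 13

Derivation:
Trace (tracking p):
total = 22  # -> total = 22
if total > 18:  # condition is True
    p = 13  # -> p = 13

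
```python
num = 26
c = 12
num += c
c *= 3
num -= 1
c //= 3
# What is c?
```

Answer: 12

Derivation:
Trace (tracking c):
num = 26  # -> num = 26
c = 12  # -> c = 12
num += c  # -> num = 38
c *= 3  # -> c = 36
num -= 1  # -> num = 37
c //= 3  # -> c = 12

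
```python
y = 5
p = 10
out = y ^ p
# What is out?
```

Trace (tracking out):
y = 5  # -> y = 5
p = 10  # -> p = 10
out = y ^ p  # -> out = 15

Answer: 15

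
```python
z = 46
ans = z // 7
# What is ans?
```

Answer: 6

Derivation:
Trace (tracking ans):
z = 46  # -> z = 46
ans = z // 7  # -> ans = 6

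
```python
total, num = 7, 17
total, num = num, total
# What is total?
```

Trace (tracking total):
total, num = (7, 17)  # -> total = 7, num = 17
total, num = (num, total)  # -> total = 17, num = 7

Answer: 17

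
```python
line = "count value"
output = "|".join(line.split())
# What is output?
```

Answer: 'count|value'

Derivation:
Trace (tracking output):
line = 'count value'  # -> line = 'count value'
output = '|'.join(line.split())  # -> output = 'count|value'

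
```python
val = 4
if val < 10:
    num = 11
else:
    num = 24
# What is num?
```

Answer: 11

Derivation:
Trace (tracking num):
val = 4  # -> val = 4
if val < 10:  # condition is True
    num = 11  # -> num = 11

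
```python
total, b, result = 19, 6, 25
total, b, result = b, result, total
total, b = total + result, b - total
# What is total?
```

Answer: 25

Derivation:
Trace (tracking total):
total, b, result = (19, 6, 25)  # -> total = 19, b = 6, result = 25
total, b, result = (b, result, total)  # -> total = 6, b = 25, result = 19
total, b = (total + result, b - total)  # -> total = 25, b = 19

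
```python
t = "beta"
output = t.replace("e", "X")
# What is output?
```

Trace (tracking output):
t = 'beta'  # -> t = 'beta'
output = t.replace('e', 'X')  # -> output = 'bXta'

Answer: 'bXta'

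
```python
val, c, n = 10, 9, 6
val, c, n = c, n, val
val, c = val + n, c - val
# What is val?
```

Trace (tracking val):
val, c, n = (10, 9, 6)  # -> val = 10, c = 9, n = 6
val, c, n = (c, n, val)  # -> val = 9, c = 6, n = 10
val, c = (val + n, c - val)  # -> val = 19, c = -3

Answer: 19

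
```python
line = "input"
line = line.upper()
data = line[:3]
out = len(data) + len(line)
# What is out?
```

Answer: 8

Derivation:
Trace (tracking out):
line = 'input'  # -> line = 'input'
line = line.upper()  # -> line = 'INPUT'
data = line[:3]  # -> data = 'INP'
out = len(data) + len(line)  # -> out = 8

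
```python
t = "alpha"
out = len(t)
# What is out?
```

Trace (tracking out):
t = 'alpha'  # -> t = 'alpha'
out = len(t)  # -> out = 5

Answer: 5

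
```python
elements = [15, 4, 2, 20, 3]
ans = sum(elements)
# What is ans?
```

Answer: 44

Derivation:
Trace (tracking ans):
elements = [15, 4, 2, 20, 3]  # -> elements = [15, 4, 2, 20, 3]
ans = sum(elements)  # -> ans = 44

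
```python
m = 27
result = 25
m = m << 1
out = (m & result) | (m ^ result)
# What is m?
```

Answer: 54

Derivation:
Trace (tracking m):
m = 27  # -> m = 27
result = 25  # -> result = 25
m = m << 1  # -> m = 54
out = m & result | m ^ result  # -> out = 63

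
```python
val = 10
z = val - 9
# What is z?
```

Answer: 1

Derivation:
Trace (tracking z):
val = 10  # -> val = 10
z = val - 9  # -> z = 1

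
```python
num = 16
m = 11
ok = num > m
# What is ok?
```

Answer: True

Derivation:
Trace (tracking ok):
num = 16  # -> num = 16
m = 11  # -> m = 11
ok = num > m  # -> ok = True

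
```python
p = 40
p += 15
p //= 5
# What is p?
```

Answer: 11

Derivation:
Trace (tracking p):
p = 40  # -> p = 40
p += 15  # -> p = 55
p //= 5  # -> p = 11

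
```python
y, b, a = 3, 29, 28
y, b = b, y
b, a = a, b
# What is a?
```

Answer: 3

Derivation:
Trace (tracking a):
y, b, a = (3, 29, 28)  # -> y = 3, b = 29, a = 28
y, b = (b, y)  # -> y = 29, b = 3
b, a = (a, b)  # -> b = 28, a = 3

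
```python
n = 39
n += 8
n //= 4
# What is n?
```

Answer: 11

Derivation:
Trace (tracking n):
n = 39  # -> n = 39
n += 8  # -> n = 47
n //= 4  # -> n = 11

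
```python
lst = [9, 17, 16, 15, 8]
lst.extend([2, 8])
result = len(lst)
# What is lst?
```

Trace (tracking lst):
lst = [9, 17, 16, 15, 8]  # -> lst = [9, 17, 16, 15, 8]
lst.extend([2, 8])  # -> lst = [9, 17, 16, 15, 8, 2, 8]
result = len(lst)  # -> result = 7

Answer: [9, 17, 16, 15, 8, 2, 8]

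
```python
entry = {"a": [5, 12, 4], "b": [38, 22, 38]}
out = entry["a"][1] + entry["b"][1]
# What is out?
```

Trace (tracking out):
entry = {'a': [5, 12, 4], 'b': [38, 22, 38]}  # -> entry = {'a': [5, 12, 4], 'b': [38, 22, 38]}
out = entry['a'][1] + entry['b'][1]  # -> out = 34

Answer: 34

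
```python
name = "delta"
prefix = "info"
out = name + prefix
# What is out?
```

Answer: 'deltainfo'

Derivation:
Trace (tracking out):
name = 'delta'  # -> name = 'delta'
prefix = 'info'  # -> prefix = 'info'
out = name + prefix  # -> out = 'deltainfo'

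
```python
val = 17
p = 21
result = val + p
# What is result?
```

Answer: 38

Derivation:
Trace (tracking result):
val = 17  # -> val = 17
p = 21  # -> p = 21
result = val + p  # -> result = 38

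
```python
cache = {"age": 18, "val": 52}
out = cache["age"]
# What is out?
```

Trace (tracking out):
cache = {'age': 18, 'val': 52}  # -> cache = {'age': 18, 'val': 52}
out = cache['age']  # -> out = 18

Answer: 18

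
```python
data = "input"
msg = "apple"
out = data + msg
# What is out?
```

Trace (tracking out):
data = 'input'  # -> data = 'input'
msg = 'apple'  # -> msg = 'apple'
out = data + msg  # -> out = 'inputapple'

Answer: 'inputapple'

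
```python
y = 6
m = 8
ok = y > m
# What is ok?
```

Answer: False

Derivation:
Trace (tracking ok):
y = 6  # -> y = 6
m = 8  # -> m = 8
ok = y > m  # -> ok = False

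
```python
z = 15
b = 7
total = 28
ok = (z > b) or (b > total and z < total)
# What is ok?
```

Trace (tracking ok):
z = 15  # -> z = 15
b = 7  # -> b = 7
total = 28  # -> total = 28
ok = z > b or (b > total and z < total)  # -> ok = True

Answer: True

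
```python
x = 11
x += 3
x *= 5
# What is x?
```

Trace (tracking x):
x = 11  # -> x = 11
x += 3  # -> x = 14
x *= 5  # -> x = 70

Answer: 70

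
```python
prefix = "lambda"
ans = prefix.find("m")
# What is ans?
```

Answer: 2

Derivation:
Trace (tracking ans):
prefix = 'lambda'  # -> prefix = 'lambda'
ans = prefix.find('m')  # -> ans = 2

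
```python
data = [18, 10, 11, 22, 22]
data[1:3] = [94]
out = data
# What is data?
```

Trace (tracking data):
data = [18, 10, 11, 22, 22]  # -> data = [18, 10, 11, 22, 22]
data[1:3] = [94]  # -> data = [18, 94, 22, 22]
out = data  # -> out = [18, 94, 22, 22]

Answer: [18, 94, 22, 22]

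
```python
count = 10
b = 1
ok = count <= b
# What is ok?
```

Trace (tracking ok):
count = 10  # -> count = 10
b = 1  # -> b = 1
ok = count <= b  # -> ok = False

Answer: False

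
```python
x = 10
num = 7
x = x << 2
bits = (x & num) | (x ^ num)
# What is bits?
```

Trace (tracking bits):
x = 10  # -> x = 10
num = 7  # -> num = 7
x = x << 2  # -> x = 40
bits = x & num | x ^ num  # -> bits = 47

Answer: 47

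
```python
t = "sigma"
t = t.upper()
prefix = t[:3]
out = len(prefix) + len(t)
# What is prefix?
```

Trace (tracking prefix):
t = 'sigma'  # -> t = 'sigma'
t = t.upper()  # -> t = 'SIGMA'
prefix = t[:3]  # -> prefix = 'SIG'
out = len(prefix) + len(t)  # -> out = 8

Answer: 'SIG'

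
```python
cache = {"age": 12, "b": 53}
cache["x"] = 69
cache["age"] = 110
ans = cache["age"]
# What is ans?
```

Trace (tracking ans):
cache = {'age': 12, 'b': 53}  # -> cache = {'age': 12, 'b': 53}
cache['x'] = 69  # -> cache = {'age': 12, 'b': 53, 'x': 69}
cache['age'] = 110  # -> cache = {'age': 110, 'b': 53, 'x': 69}
ans = cache['age']  # -> ans = 110

Answer: 110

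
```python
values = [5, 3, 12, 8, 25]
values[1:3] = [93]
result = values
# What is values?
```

Trace (tracking values):
values = [5, 3, 12, 8, 25]  # -> values = [5, 3, 12, 8, 25]
values[1:3] = [93]  # -> values = [5, 93, 8, 25]
result = values  # -> result = [5, 93, 8, 25]

Answer: [5, 93, 8, 25]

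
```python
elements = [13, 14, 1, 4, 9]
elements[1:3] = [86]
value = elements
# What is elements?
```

Answer: [13, 86, 4, 9]

Derivation:
Trace (tracking elements):
elements = [13, 14, 1, 4, 9]  # -> elements = [13, 14, 1, 4, 9]
elements[1:3] = [86]  # -> elements = [13, 86, 4, 9]
value = elements  # -> value = [13, 86, 4, 9]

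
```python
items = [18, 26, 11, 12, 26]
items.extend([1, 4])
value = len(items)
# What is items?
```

Trace (tracking items):
items = [18, 26, 11, 12, 26]  # -> items = [18, 26, 11, 12, 26]
items.extend([1, 4])  # -> items = [18, 26, 11, 12, 26, 1, 4]
value = len(items)  # -> value = 7

Answer: [18, 26, 11, 12, 26, 1, 4]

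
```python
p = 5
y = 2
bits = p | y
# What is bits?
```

Trace (tracking bits):
p = 5  # -> p = 5
y = 2  # -> y = 2
bits = p | y  # -> bits = 7

Answer: 7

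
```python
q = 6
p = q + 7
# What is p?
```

Answer: 13

Derivation:
Trace (tracking p):
q = 6  # -> q = 6
p = q + 7  # -> p = 13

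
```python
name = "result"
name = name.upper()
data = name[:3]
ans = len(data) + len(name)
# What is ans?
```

Answer: 9

Derivation:
Trace (tracking ans):
name = 'result'  # -> name = 'result'
name = name.upper()  # -> name = 'RESULT'
data = name[:3]  # -> data = 'RES'
ans = len(data) + len(name)  # -> ans = 9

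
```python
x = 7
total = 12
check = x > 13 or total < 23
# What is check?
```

Trace (tracking check):
x = 7  # -> x = 7
total = 12  # -> total = 12
check = x > 13 or total < 23  # -> check = True

Answer: True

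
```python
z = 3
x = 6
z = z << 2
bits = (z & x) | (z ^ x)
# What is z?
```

Answer: 12

Derivation:
Trace (tracking z):
z = 3  # -> z = 3
x = 6  # -> x = 6
z = z << 2  # -> z = 12
bits = z & x | z ^ x  # -> bits = 14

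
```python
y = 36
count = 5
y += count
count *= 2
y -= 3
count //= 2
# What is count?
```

Trace (tracking count):
y = 36  # -> y = 36
count = 5  # -> count = 5
y += count  # -> y = 41
count *= 2  # -> count = 10
y -= 3  # -> y = 38
count //= 2  # -> count = 5

Answer: 5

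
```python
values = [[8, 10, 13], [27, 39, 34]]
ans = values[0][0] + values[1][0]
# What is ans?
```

Trace (tracking ans):
values = [[8, 10, 13], [27, 39, 34]]  # -> values = [[8, 10, 13], [27, 39, 34]]
ans = values[0][0] + values[1][0]  # -> ans = 35

Answer: 35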